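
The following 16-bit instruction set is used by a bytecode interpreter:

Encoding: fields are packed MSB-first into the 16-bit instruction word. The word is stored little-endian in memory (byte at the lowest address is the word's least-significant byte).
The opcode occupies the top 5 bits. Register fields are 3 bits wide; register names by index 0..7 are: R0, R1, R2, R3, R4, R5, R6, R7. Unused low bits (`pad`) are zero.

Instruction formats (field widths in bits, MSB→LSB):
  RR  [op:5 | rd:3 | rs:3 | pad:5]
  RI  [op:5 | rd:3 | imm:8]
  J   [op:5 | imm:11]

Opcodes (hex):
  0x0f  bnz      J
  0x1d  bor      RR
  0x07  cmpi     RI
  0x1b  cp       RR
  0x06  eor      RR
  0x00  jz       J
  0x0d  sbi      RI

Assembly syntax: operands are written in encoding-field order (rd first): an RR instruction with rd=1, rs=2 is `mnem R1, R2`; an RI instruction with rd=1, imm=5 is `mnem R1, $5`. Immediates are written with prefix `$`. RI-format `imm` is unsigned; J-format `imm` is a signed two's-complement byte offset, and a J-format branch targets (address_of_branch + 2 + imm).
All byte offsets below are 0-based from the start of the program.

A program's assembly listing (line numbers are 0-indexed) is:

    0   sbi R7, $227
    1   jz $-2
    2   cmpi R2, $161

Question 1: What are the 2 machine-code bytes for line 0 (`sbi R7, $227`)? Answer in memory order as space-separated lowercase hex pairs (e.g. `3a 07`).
0. sbi fields op=0xd:5|rd=7:3|imm=227:8 → word 6fe3h → e3 6f

e3 6f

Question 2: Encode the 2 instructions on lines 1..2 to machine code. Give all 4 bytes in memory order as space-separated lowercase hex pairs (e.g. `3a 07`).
fe 07 a1 3a

line 1 (jz): pack op=0x0:5|imm=-2:11 = 0x07fe; little→ fe 07
line 2 (cmpi): pack op=0x7:5|rd=2:3|imm=161:8 = 0x3aa1; little→ a1 3a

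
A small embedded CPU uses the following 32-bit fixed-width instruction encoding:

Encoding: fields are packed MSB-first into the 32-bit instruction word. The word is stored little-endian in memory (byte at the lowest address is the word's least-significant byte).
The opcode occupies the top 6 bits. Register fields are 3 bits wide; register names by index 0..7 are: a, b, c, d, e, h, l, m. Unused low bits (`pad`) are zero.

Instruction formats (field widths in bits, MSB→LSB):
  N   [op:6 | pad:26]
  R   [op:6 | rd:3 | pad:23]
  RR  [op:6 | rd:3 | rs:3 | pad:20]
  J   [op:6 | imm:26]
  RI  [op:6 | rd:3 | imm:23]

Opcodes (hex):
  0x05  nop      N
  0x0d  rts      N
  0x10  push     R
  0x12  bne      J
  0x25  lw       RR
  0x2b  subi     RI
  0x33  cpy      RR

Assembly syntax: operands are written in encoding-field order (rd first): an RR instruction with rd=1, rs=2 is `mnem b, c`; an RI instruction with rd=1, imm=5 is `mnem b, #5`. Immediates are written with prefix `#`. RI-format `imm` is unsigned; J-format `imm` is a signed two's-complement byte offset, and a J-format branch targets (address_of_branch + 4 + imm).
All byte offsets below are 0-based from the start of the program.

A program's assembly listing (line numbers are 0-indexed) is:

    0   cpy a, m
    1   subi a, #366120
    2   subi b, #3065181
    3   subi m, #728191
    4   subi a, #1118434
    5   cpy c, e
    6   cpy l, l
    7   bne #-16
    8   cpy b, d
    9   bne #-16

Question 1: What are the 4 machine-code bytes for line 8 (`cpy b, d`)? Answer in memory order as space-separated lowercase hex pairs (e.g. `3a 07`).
8. cpy fields op=0x33:6|rd=1:3|rs=3:3|pad=0:20 → word ccb00000h → 00 00 b0 cc

00 00 b0 cc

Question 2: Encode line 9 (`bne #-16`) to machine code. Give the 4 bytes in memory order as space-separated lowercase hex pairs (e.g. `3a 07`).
f0 ff ff 4b

L9: bne op=0x12:6|imm=-16:26 ⇒ 0x4bfffff0 ⇒ little f0 ff ff 4b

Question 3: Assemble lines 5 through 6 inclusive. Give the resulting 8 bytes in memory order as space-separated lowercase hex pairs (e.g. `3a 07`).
line 5 (cpy): pack op=0x33:6|rd=2:3|rs=4:3|pad=0:20 = 0xcd400000; little→ 00 00 40 cd
line 6 (cpy): pack op=0x33:6|rd=6:3|rs=6:3|pad=0:20 = 0xcf600000; little→ 00 00 60 cf

00 00 40 cd 00 00 60 cf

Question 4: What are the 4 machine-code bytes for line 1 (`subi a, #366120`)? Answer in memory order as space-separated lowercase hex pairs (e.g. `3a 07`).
28 96 05 ac

1. subi fields op=0x2b:6|rd=0:3|imm=366120:23 → word ac059628h → 28 96 05 ac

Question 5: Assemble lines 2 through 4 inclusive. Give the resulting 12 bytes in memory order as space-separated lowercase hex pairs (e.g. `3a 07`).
line 2 (subi): pack op=0x2b:6|rd=1:3|imm=3065181:23 = 0xacaec55d; little→ 5d c5 ae ac
line 3 (subi): pack op=0x2b:6|rd=7:3|imm=728191:23 = 0xaf8b1c7f; little→ 7f 1c 8b af
line 4 (subi): pack op=0x2b:6|rd=0:3|imm=1118434:23 = 0xac1110e2; little→ e2 10 11 ac

5d c5 ae ac 7f 1c 8b af e2 10 11 ac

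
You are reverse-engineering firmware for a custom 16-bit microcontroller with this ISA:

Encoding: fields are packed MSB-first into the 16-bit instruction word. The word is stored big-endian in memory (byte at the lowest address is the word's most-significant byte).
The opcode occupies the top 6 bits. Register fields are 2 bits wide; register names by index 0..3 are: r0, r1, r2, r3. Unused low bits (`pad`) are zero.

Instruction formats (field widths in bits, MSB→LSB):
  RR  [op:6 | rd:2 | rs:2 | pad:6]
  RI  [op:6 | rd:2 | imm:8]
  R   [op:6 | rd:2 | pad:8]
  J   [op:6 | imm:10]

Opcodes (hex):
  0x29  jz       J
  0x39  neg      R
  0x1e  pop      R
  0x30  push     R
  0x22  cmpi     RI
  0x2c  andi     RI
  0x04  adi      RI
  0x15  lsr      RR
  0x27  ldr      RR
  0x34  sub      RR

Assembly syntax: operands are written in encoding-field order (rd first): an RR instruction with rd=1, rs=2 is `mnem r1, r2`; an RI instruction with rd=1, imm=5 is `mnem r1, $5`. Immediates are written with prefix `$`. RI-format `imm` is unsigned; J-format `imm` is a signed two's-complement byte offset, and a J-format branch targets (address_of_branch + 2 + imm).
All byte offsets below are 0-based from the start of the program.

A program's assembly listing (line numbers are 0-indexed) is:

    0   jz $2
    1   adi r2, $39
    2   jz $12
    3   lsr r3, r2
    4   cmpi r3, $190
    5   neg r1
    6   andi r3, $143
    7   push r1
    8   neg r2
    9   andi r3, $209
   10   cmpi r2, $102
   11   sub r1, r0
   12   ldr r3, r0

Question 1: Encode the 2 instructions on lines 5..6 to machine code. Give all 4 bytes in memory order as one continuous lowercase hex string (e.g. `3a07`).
e500b38f

line 5 (neg): pack op=0x39:6|rd=1:2|pad=0:8 = 0xe500; big→ e5 00
line 6 (andi): pack op=0x2c:6|rd=3:2|imm=143:8 = 0xb38f; big→ b3 8f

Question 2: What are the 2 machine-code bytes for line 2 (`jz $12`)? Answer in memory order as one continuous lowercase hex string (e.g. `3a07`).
a40c

2. jz fields op=0x29:6|imm=12:10 → word a40ch → a4 0c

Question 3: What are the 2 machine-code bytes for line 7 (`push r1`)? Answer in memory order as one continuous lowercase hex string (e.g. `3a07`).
L7: push op=0x30:6|rd=1:2|pad=0:8 ⇒ 0xc100 ⇒ big c1 00

c100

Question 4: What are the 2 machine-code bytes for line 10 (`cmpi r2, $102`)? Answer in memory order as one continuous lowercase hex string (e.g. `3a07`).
8a66

L10: cmpi op=0x22:6|rd=2:2|imm=102:8 ⇒ 0x8a66 ⇒ big 8a 66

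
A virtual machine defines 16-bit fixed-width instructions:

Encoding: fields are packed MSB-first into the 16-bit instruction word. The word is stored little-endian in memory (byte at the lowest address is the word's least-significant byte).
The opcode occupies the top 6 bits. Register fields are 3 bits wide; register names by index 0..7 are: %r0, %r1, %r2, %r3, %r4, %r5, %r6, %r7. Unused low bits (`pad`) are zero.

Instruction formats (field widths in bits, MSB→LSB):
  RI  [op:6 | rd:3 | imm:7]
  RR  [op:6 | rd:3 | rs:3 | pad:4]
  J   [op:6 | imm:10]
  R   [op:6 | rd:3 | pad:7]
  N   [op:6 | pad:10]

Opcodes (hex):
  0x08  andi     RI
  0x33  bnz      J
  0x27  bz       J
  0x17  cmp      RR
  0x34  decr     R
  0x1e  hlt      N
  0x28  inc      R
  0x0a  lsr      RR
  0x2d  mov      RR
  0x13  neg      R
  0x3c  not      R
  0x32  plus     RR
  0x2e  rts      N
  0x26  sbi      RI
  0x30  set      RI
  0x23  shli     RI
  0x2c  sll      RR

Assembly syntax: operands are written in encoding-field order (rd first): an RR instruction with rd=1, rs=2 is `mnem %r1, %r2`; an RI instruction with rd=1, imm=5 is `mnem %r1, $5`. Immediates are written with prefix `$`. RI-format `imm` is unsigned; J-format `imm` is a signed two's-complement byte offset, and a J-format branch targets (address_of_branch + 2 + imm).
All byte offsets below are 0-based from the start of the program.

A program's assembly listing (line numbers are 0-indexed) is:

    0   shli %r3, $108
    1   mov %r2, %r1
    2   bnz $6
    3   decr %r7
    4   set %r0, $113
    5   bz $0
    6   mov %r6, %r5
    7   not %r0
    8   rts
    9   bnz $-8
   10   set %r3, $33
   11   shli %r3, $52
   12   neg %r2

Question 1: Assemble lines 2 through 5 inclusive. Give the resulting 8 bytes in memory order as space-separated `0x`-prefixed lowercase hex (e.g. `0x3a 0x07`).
line 2 (bnz): pack op=0x33:6|imm=6:10 = 0xcc06; little→ 06 cc
line 3 (decr): pack op=0x34:6|rd=7:3|pad=0:7 = 0xd380; little→ 80 d3
line 4 (set): pack op=0x30:6|rd=0:3|imm=113:7 = 0xc071; little→ 71 c0
line 5 (bz): pack op=0x27:6|imm=0:10 = 0x9c00; little→ 00 9c

0x06 0xcc 0x80 0xd3 0x71 0xc0 0x00 0x9c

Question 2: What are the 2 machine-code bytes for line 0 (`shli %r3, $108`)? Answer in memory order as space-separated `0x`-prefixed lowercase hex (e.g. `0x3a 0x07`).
0. shli fields op=0x23:6|rd=3:3|imm=108:7 → word 8dech → ec 8d

0xec 0x8d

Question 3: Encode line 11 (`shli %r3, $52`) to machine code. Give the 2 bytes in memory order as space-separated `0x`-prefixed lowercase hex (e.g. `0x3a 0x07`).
0xb4 0x8d

11. shli fields op=0x23:6|rd=3:3|imm=52:7 → word 8db4h → b4 8d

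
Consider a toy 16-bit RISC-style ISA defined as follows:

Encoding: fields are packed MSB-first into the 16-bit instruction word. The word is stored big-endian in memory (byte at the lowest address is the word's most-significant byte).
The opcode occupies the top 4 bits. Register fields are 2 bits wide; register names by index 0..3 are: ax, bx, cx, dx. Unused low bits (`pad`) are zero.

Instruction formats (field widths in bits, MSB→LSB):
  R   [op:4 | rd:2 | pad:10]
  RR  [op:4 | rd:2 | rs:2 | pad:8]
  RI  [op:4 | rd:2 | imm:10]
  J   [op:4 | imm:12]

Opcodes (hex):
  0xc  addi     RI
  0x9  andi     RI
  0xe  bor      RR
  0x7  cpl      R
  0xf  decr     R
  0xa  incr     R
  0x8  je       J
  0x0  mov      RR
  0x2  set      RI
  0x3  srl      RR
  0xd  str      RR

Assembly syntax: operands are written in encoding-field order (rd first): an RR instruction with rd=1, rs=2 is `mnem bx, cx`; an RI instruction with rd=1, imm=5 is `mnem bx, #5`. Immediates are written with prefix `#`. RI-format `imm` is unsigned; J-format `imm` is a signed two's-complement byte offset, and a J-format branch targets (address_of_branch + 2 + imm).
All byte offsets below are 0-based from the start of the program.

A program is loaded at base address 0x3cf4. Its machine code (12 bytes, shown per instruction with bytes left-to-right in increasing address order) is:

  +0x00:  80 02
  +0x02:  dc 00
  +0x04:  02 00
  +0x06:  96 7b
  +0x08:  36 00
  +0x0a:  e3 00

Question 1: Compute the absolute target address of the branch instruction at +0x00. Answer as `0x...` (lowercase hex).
0x3cf8

+0x00: 80 02 ⇒ word 0x8002 (big)
  opcode bits[15:12]=0x8: je/J
  imm: (w>>0)&0xfff=0x2 → #2
  target = base 0x3cf4 + off 0x00 + 2 + imm 2 = 0x3cf8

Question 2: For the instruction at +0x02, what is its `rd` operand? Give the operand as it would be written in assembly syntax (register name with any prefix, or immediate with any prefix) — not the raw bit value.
off 0x02: read dc 00 as big → 0xdc00
  opcode bits[15:12]=0xd: str/RR
  rd@[11:10]=0x3 ⇒ dx
  rs@[9:8]=0x0 ⇒ ax

dx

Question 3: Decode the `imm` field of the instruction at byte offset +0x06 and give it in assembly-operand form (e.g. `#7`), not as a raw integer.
+0x06: 96 7b ⇒ word 0x967b (big)
  opcode bits[15:12]=0x9: andi/RI
  [11:10] rd=1 = bx
  [9:0] imm=635 = #635

#635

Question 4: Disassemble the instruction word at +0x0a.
[0a] e3 00 → 0xe300
  top 4b → 0xe → bor [RR]
  [11:10] rd=0 = ax
  [9:8] rs=3 = dx

bor ax, dx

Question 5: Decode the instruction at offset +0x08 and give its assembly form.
srl bx, cx

+0x08: 36 00 ⇒ word 0x3600 (big)
  opcode bits[15:12]=0x3: srl/RR
  rd@[11:10]=0x1 ⇒ bx
  rs@[9:8]=0x2 ⇒ cx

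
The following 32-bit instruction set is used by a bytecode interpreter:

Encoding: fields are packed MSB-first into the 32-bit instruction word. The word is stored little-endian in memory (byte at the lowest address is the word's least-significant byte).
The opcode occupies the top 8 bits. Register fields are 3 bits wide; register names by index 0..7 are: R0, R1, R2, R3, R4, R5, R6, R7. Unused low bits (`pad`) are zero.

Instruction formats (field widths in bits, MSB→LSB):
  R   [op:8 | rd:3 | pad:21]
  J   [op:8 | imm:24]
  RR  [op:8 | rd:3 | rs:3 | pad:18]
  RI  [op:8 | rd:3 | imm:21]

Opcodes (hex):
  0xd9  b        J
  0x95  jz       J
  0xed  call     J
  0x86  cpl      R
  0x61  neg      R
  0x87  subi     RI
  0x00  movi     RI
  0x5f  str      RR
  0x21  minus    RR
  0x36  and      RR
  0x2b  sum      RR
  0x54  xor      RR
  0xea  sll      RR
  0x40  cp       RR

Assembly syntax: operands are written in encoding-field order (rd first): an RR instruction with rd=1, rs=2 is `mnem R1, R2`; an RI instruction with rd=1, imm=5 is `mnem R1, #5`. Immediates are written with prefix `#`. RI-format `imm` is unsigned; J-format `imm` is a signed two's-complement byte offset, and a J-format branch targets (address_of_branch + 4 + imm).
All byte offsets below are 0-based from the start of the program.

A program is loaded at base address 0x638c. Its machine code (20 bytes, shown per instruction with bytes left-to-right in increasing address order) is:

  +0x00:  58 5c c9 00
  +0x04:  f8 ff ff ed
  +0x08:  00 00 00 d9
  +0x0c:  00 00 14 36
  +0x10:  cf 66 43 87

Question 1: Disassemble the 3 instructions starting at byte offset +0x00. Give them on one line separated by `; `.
@+00  little-endian(58 5c c9 00) = 0x00c95c58
  opcode bits[31:24]=0x0: movi/RI
  rd: (w>>21)&0x7=0x6 → R6
  imm: (w>>0)&0x1fffff=0x95c58 → #613464
@+04  little-endian(f8 ff ff ed) = 0xedfffff8
  opcode bits[31:24]=0xed: call/J
  imm: (w>>0)&0xffffff=0xfffff8 (s24→-8) → #-8
@+08  little-endian(00 00 00 d9) = 0xd9000000
  opcode bits[31:24]=0xd9: b/J
  imm: (w>>0)&0xffffff=0x0 → #0

movi R6, #613464; call #-8; b #0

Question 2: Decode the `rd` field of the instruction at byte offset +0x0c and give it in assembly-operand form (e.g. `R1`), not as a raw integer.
R0

@+0c  little-endian(00 00 14 36) = 0x36140000
  op=0x36140000>>24=0x36 ⇒ and (RR)
  rd: (w>>21)&0x7=0x0 → R0
  rs: (w>>18)&0x7=0x5 → R5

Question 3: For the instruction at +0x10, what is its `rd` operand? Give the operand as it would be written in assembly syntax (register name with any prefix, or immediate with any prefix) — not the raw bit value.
[10] cf 66 43 87 → 0x874366cf
  opcode bits[31:24]=0x87: subi/RI
  rd@[23:21]=0x2 ⇒ R2
  imm@[20:0]=0x366cf ⇒ #222927

R2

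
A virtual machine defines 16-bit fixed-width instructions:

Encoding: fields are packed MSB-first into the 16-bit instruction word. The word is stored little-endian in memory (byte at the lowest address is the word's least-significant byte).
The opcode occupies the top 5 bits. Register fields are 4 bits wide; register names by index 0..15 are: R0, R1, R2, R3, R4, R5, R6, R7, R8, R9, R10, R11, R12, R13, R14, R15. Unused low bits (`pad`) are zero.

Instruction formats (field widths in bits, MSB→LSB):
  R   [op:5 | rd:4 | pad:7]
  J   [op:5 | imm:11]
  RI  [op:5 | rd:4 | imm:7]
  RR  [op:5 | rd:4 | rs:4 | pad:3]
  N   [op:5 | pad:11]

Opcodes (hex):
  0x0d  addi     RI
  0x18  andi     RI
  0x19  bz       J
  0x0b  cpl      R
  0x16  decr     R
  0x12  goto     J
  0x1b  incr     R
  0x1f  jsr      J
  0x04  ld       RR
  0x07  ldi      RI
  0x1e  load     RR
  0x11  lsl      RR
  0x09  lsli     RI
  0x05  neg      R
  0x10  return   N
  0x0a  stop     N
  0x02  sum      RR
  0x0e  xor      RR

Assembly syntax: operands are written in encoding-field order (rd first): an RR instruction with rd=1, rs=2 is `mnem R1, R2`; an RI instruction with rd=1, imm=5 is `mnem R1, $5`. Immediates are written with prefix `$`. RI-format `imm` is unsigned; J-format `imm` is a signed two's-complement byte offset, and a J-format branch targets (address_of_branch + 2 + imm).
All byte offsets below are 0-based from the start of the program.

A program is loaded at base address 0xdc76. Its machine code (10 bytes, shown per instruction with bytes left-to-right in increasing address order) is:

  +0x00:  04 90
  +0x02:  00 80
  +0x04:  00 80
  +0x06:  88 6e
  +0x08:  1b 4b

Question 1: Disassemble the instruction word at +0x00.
[00] 04 90 → 0x9004
  opcode bits[15:11]=0x12: goto/J
  [10:0] imm=4 = $4

goto $4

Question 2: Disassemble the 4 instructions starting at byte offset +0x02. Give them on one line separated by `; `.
return; return; addi R13, $8; lsli R6, $27

@+02  little-endian(00 80) = 0x8000
  top 5b → 0x10 → return [N]
@+04  little-endian(00 80) = 0x8000
  top 5b → 0x10 → return [N]
@+06  little-endian(88 6e) = 0x6e88
  top 5b → 0xd → addi [RI]
  rd@[10:7]=0xd ⇒ R13
  imm@[6:0]=0x8 ⇒ $8
@+08  little-endian(1b 4b) = 0x4b1b
  top 5b → 0x9 → lsli [RI]
  rd@[10:7]=0x6 ⇒ R6
  imm@[6:0]=0x1b ⇒ $27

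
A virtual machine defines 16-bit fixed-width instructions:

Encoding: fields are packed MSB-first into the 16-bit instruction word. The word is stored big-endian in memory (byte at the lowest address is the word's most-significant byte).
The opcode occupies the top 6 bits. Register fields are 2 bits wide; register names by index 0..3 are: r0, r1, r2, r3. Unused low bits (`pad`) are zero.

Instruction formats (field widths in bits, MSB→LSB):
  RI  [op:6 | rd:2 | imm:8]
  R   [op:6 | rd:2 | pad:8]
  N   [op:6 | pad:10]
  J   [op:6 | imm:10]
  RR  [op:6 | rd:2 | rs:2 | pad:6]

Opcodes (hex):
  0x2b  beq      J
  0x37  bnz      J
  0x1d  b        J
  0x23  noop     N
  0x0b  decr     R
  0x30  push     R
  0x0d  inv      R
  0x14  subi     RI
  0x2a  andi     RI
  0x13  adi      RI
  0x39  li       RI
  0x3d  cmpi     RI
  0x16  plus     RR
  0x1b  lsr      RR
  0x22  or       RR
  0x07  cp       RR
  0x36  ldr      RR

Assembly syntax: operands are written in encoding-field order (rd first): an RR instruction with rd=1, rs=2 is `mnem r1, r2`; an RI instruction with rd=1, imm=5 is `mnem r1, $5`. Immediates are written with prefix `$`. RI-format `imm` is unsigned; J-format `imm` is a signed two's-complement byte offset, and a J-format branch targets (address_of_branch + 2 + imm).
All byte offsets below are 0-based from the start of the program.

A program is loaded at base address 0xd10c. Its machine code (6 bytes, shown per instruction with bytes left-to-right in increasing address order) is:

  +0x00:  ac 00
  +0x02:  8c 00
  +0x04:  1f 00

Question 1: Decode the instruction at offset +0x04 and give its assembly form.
cp r3, r0

@+04  big-endian(1f 00) = 0x1f00
  op=0x1f00>>10=0x7 ⇒ cp (RR)
  rd: (w>>8)&0x3=0x3 → r3
  rs: (w>>6)&0x3=0x0 → r0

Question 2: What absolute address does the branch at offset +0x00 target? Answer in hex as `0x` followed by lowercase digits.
0xd10e

+0x00: ac 00 ⇒ word 0xac00 (big)
  opcode bits[15:10]=0x2b: beq/J
  imm@[9:0]=0x0 ⇒ $0
  target = base 0xd10c + off 0x00 + 2 + imm 0 = 0xd10e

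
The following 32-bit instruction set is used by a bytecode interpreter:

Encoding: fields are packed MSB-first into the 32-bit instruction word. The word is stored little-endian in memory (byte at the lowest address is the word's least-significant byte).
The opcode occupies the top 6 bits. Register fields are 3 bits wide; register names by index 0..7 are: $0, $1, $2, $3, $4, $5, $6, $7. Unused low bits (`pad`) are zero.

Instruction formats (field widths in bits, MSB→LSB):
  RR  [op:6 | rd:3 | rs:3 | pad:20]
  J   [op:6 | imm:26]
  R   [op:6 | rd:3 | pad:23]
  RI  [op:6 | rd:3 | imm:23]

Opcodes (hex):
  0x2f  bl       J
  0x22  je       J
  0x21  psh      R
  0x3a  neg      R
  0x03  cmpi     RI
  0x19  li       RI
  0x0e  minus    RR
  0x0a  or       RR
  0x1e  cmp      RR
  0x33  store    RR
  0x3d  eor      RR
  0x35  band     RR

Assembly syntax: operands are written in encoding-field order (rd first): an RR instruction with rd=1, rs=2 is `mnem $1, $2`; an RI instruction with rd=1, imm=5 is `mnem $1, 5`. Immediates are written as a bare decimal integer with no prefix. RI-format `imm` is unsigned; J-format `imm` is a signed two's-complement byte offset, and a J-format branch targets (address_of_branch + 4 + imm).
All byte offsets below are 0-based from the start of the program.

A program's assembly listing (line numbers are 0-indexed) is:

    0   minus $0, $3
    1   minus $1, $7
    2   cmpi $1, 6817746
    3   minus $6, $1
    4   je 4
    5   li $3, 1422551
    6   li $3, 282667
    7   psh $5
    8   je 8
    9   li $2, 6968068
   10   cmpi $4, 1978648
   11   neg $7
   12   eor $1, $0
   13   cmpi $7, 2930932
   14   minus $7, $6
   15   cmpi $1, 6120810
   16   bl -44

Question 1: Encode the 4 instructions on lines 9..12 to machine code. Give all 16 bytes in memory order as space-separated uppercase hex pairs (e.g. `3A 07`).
04 53 6A 65 18 31 1E 0E 00 00 80 EB 00 00 80 F4

9. li fields op=0x19:6|rd=2:3|imm=6968068:23 → word 656a5304h → 04 53 6a 65
10. cmpi fields op=0x3:6|rd=4:3|imm=1978648:23 → word 0e1e3118h → 18 31 1e 0e
11. neg fields op=0x3a:6|rd=7:3|pad=0:23 → word eb800000h → 00 00 80 eb
12. eor fields op=0x3d:6|rd=1:3|rs=0:3|pad=0:20 → word f4800000h → 00 00 80 f4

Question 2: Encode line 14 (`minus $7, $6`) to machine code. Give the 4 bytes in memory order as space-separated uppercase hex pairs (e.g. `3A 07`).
line 14 (minus): pack op=0xe:6|rd=7:3|rs=6:3|pad=0:20 = 0x3be00000; little→ 00 00 e0 3b

00 00 E0 3B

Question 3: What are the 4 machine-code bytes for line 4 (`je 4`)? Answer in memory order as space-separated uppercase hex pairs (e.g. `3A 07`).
L4: je op=0x22:6|imm=4:26 ⇒ 0x88000004 ⇒ little 04 00 00 88

04 00 00 88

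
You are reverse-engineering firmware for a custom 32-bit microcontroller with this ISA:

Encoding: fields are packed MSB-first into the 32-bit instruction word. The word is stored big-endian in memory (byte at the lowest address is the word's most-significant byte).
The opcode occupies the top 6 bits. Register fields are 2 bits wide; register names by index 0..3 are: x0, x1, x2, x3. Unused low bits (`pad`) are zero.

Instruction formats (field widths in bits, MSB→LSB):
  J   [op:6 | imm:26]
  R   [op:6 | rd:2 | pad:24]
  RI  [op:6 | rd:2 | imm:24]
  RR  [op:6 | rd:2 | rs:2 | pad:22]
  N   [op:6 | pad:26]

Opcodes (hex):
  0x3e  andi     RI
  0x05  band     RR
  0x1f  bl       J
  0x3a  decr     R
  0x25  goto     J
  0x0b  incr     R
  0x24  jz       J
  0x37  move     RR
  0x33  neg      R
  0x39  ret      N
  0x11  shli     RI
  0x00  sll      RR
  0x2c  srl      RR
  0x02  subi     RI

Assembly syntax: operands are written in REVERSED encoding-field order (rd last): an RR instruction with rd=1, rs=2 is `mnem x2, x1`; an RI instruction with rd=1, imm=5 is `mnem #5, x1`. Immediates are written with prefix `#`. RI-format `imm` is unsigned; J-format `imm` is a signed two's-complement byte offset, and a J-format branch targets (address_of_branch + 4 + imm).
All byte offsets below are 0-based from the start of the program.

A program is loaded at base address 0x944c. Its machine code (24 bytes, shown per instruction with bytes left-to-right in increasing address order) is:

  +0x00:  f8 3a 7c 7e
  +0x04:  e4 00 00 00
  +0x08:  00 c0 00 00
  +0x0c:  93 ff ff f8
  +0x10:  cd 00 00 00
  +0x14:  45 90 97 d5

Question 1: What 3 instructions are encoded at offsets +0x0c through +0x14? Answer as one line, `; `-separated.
jz #-8; neg x1; shli #9476053, x1

@+0c  big-endian(93 ff ff f8) = 0x93fffff8
  opcode bits[31:26]=0x24: jz/J
  [25:0] imm=67108856 (s26→-8) = #-8
@+10  big-endian(cd 00 00 00) = 0xcd000000
  opcode bits[31:26]=0x33: neg/R
  [25:24] rd=1 = x1
@+14  big-endian(45 90 97 d5) = 0x459097d5
  opcode bits[31:26]=0x11: shli/RI
  [25:24] rd=1 = x1
  [23:0] imm=9476053 = #9476053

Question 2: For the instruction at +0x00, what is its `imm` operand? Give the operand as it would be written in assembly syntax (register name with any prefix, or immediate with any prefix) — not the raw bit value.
#3832958

@+00  big-endian(f8 3a 7c 7e) = 0xf83a7c7e
  op=0xf83a7c7e>>26=0x3e ⇒ andi (RI)
  [25:24] rd=0 = x0
  [23:0] imm=3832958 = #3832958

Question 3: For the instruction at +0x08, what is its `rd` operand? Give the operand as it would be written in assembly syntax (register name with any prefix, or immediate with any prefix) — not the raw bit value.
x0

[08] 00 c0 00 00 → 0x00c00000
  opcode bits[31:26]=0x0: sll/RR
  rd@[25:24]=0x0 ⇒ x0
  rs@[23:22]=0x3 ⇒ x3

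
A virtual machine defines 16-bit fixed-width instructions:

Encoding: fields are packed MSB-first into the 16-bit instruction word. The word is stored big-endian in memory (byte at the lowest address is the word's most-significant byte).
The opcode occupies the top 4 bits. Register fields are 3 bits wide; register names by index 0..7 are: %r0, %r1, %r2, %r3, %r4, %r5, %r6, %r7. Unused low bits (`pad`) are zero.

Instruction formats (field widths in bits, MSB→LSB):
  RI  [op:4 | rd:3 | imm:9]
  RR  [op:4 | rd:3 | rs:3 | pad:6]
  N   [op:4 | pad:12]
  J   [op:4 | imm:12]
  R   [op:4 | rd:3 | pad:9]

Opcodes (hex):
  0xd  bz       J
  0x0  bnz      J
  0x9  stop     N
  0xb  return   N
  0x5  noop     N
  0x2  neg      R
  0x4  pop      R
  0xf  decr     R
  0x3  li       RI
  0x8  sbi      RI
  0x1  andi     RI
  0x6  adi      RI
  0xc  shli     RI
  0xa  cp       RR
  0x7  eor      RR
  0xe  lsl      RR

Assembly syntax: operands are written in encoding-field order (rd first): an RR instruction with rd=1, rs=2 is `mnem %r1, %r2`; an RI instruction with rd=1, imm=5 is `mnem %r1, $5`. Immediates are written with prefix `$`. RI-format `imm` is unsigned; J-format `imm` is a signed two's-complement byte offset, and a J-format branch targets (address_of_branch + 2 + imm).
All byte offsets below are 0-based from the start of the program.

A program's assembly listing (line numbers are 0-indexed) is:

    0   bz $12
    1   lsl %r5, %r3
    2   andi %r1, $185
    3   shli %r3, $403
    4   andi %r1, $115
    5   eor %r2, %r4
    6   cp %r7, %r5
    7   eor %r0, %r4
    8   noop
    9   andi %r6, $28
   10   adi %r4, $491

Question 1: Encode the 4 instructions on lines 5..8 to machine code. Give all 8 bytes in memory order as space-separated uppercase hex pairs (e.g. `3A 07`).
L5: eor op=0x7:4|rd=2:3|rs=4:3|pad=0:6 ⇒ 0x7500 ⇒ big 75 00
L6: cp op=0xa:4|rd=7:3|rs=5:3|pad=0:6 ⇒ 0xaf40 ⇒ big af 40
L7: eor op=0x7:4|rd=0:3|rs=4:3|pad=0:6 ⇒ 0x7100 ⇒ big 71 00
L8: noop op=0x5:4|pad=0:12 ⇒ 0x5000 ⇒ big 50 00

75 00 AF 40 71 00 50 00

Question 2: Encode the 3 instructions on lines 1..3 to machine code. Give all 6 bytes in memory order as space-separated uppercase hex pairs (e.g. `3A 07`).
line 1 (lsl): pack op=0xe:4|rd=5:3|rs=3:3|pad=0:6 = 0xeac0; big→ ea c0
line 2 (andi): pack op=0x1:4|rd=1:3|imm=185:9 = 0x12b9; big→ 12 b9
line 3 (shli): pack op=0xc:4|rd=3:3|imm=403:9 = 0xc793; big→ c7 93

EA C0 12 B9 C7 93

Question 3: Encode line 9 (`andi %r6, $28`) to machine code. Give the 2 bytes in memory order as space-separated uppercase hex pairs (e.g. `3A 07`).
L9: andi op=0x1:4|rd=6:3|imm=28:9 ⇒ 0x1c1c ⇒ big 1c 1c

1C 1C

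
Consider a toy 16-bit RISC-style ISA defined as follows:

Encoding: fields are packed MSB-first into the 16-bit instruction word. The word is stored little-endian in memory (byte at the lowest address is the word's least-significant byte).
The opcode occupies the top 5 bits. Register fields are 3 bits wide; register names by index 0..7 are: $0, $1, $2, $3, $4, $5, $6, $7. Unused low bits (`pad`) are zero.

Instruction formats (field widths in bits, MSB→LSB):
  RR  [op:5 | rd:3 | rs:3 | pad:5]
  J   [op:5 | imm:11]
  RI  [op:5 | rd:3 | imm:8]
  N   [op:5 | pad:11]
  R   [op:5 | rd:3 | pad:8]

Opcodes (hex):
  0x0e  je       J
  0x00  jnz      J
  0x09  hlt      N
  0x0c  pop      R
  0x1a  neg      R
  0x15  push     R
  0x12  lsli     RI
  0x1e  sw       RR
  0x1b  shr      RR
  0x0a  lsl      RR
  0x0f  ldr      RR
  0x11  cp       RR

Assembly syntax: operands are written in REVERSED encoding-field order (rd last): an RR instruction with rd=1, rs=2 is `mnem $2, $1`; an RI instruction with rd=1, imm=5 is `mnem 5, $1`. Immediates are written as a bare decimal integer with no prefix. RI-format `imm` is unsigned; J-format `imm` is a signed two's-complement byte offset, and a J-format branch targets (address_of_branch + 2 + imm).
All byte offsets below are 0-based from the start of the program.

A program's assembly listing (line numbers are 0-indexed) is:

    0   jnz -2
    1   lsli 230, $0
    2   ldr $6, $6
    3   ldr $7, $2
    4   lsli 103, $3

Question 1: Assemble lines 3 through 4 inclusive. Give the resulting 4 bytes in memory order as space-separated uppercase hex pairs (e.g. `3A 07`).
E0 7A 67 93

line 3 (ldr): pack op=0xf:5|rd=2:3|rs=7:3|pad=0:5 = 0x7ae0; little→ e0 7a
line 4 (lsli): pack op=0x12:5|rd=3:3|imm=103:8 = 0x9367; little→ 67 93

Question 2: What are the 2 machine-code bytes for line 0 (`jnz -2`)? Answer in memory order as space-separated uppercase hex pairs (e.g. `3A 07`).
0. jnz fields op=0x0:5|imm=-2:11 → word 07feh → fe 07

FE 07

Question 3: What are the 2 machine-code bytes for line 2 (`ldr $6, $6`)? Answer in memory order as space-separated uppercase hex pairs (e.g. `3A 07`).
C0 7E

line 2 (ldr): pack op=0xf:5|rd=6:3|rs=6:3|pad=0:5 = 0x7ec0; little→ c0 7e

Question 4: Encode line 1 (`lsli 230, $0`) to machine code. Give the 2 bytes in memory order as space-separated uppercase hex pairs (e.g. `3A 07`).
line 1 (lsli): pack op=0x12:5|rd=0:3|imm=230:8 = 0x90e6; little→ e6 90

E6 90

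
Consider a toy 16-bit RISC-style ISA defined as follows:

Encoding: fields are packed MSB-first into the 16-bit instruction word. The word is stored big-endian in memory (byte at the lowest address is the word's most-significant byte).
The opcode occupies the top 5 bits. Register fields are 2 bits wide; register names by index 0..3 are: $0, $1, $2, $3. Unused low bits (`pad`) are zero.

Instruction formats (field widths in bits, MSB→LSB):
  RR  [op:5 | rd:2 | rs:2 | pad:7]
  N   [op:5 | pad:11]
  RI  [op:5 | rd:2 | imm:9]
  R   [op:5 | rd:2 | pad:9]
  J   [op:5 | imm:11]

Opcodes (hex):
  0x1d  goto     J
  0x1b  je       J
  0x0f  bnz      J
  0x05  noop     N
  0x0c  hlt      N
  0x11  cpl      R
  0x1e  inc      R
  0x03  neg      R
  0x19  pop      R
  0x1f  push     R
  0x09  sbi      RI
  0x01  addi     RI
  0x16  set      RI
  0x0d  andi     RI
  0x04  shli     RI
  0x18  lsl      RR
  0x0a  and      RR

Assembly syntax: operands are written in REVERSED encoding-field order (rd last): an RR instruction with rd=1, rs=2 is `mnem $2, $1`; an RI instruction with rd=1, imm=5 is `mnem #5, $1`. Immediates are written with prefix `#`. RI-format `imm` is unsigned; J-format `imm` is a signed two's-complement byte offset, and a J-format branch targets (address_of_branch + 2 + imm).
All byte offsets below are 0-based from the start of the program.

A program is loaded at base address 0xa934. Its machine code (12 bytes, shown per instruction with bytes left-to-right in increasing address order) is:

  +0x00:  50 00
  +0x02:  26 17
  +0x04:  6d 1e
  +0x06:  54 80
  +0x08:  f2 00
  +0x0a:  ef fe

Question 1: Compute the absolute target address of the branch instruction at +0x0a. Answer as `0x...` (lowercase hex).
0xa93e

[0a] ef fe → 0xeffe
  opcode bits[15:11]=0x1d: goto/J
  imm: (w>>0)&0x7ff=0x7fe (s11→-2) → #-2
  target = base 0xa934 + off 0x0a + 2 + imm -2 = 0xa93e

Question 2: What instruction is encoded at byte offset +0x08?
off 0x08: read f2 00 as big → 0xf200
  top 5b → 0x1e → inc [R]
  [10:9] rd=1 = $1

inc $1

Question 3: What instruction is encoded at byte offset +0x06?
off 0x06: read 54 80 as big → 0x5480
  op=0x5480>>11=0xa ⇒ and (RR)
  rd@[10:9]=0x2 ⇒ $2
  rs@[8:7]=0x1 ⇒ $1

and $1, $2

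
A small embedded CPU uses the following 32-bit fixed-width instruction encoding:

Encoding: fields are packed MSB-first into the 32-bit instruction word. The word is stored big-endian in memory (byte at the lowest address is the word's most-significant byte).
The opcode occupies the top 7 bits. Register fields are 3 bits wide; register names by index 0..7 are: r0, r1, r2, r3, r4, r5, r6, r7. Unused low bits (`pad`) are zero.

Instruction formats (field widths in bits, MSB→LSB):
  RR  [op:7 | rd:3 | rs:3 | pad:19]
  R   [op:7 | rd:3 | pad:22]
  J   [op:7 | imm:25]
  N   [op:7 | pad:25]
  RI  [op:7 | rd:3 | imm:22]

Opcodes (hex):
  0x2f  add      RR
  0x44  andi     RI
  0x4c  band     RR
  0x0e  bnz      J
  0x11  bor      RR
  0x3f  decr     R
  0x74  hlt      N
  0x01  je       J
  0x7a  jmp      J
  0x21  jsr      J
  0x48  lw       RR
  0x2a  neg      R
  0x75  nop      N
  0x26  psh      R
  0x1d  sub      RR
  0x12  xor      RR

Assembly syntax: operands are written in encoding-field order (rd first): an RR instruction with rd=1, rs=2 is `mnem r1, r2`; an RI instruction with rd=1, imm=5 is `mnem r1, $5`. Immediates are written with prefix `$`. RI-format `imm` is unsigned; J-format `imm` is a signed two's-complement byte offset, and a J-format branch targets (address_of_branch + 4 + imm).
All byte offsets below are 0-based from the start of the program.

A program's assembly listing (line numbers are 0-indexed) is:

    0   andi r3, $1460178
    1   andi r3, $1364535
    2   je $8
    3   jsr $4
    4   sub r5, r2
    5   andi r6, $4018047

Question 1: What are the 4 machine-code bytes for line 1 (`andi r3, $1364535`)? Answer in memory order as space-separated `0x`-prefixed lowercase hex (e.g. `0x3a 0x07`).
line 1 (andi): pack op=0x44:7|rd=3:3|imm=1364535:22 = 0x88d4d237; big→ 88 d4 d2 37

0x88 0xd4 0xd2 0x37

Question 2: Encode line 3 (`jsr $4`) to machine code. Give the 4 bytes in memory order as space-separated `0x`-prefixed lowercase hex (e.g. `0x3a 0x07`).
0x42 0x00 0x00 0x04

3. jsr fields op=0x21:7|imm=4:25 → word 42000004h → 42 00 00 04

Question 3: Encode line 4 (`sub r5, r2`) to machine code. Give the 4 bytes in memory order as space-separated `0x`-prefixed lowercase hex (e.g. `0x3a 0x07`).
L4: sub op=0x1d:7|rd=5:3|rs=2:3|pad=0:19 ⇒ 0x3b500000 ⇒ big 3b 50 00 00

0x3b 0x50 0x00 0x00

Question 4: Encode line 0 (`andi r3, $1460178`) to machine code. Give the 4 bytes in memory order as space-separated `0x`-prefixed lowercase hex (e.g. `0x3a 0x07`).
0. andi fields op=0x44:7|rd=3:3|imm=1460178:22 → word 88d647d2h → 88 d6 47 d2

0x88 0xd6 0x47 0xd2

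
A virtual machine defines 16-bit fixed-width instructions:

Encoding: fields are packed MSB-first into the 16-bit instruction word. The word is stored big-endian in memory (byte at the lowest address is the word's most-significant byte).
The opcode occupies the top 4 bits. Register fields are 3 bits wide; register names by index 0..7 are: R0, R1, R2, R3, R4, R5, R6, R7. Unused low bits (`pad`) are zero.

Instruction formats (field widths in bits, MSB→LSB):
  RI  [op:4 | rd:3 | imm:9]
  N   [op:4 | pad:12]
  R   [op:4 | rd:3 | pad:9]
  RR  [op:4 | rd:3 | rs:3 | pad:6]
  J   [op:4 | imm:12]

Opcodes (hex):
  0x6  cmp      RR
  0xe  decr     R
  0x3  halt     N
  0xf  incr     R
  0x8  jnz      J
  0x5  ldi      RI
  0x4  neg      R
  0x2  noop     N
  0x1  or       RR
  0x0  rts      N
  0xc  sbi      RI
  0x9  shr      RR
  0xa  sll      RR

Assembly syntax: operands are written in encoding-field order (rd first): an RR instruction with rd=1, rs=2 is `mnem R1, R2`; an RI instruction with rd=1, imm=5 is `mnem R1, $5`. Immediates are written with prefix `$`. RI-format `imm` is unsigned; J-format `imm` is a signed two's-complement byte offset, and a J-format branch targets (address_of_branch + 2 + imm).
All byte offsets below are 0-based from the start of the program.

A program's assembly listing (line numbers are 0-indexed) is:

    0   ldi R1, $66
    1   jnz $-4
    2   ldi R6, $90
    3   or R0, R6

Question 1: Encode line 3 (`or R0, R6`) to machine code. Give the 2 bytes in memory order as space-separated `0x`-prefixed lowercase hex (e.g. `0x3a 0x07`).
L3: or op=0x1:4|rd=0:3|rs=6:3|pad=0:6 ⇒ 0x1180 ⇒ big 11 80

0x11 0x80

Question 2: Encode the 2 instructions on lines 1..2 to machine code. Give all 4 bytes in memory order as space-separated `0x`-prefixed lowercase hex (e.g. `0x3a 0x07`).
0x8f 0xfc 0x5c 0x5a

1. jnz fields op=0x8:4|imm=-4:12 → word 8ffch → 8f fc
2. ldi fields op=0x5:4|rd=6:3|imm=90:9 → word 5c5ah → 5c 5a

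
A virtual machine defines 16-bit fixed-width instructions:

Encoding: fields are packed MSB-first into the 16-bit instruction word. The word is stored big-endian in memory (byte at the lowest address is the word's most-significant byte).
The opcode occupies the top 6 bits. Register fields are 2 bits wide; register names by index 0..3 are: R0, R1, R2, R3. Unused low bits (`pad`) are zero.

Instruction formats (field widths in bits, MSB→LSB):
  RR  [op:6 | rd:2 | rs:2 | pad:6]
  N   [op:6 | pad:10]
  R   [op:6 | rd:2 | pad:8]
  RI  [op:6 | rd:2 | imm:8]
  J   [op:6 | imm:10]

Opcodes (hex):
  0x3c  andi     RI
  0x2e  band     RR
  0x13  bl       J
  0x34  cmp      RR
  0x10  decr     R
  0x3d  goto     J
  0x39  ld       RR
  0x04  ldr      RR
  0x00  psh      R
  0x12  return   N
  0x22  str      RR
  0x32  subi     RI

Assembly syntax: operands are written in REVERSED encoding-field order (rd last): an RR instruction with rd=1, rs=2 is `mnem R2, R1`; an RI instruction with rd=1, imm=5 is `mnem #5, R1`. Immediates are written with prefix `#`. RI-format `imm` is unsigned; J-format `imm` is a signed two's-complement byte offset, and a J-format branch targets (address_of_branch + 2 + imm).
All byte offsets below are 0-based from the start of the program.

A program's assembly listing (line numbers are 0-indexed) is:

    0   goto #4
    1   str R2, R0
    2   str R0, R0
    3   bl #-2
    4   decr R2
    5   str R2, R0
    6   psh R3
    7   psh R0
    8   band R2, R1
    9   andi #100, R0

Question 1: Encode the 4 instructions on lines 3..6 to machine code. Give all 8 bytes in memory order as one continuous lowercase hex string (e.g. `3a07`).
4ffe420088800300

L3: bl op=0x13:6|imm=-2:10 ⇒ 0x4ffe ⇒ big 4f fe
L4: decr op=0x10:6|rd=2:2|pad=0:8 ⇒ 0x4200 ⇒ big 42 00
L5: str op=0x22:6|rd=0:2|rs=2:2|pad=0:6 ⇒ 0x8880 ⇒ big 88 80
L6: psh op=0x0:6|rd=3:2|pad=0:8 ⇒ 0x0300 ⇒ big 03 00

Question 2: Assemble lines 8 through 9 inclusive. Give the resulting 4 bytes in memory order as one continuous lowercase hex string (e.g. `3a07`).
b980f064

8. band fields op=0x2e:6|rd=1:2|rs=2:2|pad=0:6 → word b980h → b9 80
9. andi fields op=0x3c:6|rd=0:2|imm=100:8 → word f064h → f0 64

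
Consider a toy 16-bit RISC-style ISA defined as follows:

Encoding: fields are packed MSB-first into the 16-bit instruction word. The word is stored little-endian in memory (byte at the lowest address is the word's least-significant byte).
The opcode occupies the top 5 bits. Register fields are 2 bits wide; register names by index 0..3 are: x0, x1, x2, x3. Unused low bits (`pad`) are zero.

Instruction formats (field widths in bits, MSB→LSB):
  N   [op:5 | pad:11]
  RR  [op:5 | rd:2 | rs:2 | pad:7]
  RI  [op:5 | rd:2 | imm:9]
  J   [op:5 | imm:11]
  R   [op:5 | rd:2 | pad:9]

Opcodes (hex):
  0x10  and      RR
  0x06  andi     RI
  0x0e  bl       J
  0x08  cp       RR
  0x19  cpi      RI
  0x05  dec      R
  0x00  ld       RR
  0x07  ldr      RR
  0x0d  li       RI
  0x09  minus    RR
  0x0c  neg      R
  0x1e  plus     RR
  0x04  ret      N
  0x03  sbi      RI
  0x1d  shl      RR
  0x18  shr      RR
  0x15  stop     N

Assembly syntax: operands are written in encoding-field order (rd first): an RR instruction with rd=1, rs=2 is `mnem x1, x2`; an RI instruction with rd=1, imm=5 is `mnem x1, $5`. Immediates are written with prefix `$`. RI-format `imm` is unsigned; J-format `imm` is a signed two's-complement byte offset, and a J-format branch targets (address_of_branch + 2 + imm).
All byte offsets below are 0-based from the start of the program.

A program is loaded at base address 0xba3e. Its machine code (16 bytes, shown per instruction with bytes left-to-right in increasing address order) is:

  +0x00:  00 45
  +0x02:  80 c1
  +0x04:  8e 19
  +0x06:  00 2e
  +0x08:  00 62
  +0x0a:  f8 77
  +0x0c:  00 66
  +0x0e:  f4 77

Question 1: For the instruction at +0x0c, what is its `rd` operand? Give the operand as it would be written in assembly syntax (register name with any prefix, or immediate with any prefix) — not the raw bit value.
off 0x0c: read 00 66 as little → 0x6600
  opcode bits[15:11]=0xc: neg/R
  rd: (w>>9)&0x3=0x3 → x3

x3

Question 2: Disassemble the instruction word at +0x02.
shr x0, x3

off 0x02: read 80 c1 as little → 0xc180
  op=0xc180>>11=0x18 ⇒ shr (RR)
  rd: (w>>9)&0x3=0x0 → x0
  rs: (w>>7)&0x3=0x3 → x3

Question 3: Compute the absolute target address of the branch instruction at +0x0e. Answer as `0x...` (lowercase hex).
0xba42

off 0x0e: read f4 77 as little → 0x77f4
  op=0x77f4>>11=0xe ⇒ bl (J)
  imm: (w>>0)&0x7ff=0x7f4 (s11→-12) → $-12
  target = base 0xba3e + off 0x0e + 2 + imm -12 = 0xba42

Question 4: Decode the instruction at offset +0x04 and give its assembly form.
sbi x0, $398

[04] 8e 19 → 0x198e
  opcode bits[15:11]=0x3: sbi/RI
  rd@[10:9]=0x0 ⇒ x0
  imm@[8:0]=0x18e ⇒ $398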